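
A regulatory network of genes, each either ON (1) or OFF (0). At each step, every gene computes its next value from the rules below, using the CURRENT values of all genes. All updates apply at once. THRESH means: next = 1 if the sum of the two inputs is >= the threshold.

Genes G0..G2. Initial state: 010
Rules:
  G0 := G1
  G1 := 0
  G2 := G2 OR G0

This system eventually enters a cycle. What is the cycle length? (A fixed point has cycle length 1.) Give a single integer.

Step 0: 010
Step 1: G0=G1=1 G1=0(const) G2=G2|G0=0|0=0 -> 100
Step 2: G0=G1=0 G1=0(const) G2=G2|G0=0|1=1 -> 001
Step 3: G0=G1=0 G1=0(const) G2=G2|G0=1|0=1 -> 001
State from step 3 equals state from step 2 -> cycle length 1

Answer: 1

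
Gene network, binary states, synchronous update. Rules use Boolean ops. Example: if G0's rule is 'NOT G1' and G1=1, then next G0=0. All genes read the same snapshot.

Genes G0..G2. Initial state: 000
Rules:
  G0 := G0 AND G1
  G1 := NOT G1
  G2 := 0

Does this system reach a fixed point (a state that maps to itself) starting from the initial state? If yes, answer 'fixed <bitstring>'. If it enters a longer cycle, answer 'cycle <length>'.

Step 0: 000
Step 1: G0=G0&G1=0&0=0 G1=NOT G1=NOT 0=1 G2=0(const) -> 010
Step 2: G0=G0&G1=0&1=0 G1=NOT G1=NOT 1=0 G2=0(const) -> 000
Cycle of length 2 starting at step 0 -> no fixed point

Answer: cycle 2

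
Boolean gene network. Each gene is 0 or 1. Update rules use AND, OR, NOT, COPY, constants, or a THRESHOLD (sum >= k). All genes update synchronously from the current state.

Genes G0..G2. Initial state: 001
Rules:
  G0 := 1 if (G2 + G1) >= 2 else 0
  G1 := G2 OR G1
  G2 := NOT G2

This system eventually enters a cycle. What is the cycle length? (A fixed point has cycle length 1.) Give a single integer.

Step 0: 001
Step 1: G0=(1+0>=2)=0 G1=G2|G1=1|0=1 G2=NOT G2=NOT 1=0 -> 010
Step 2: G0=(0+1>=2)=0 G1=G2|G1=0|1=1 G2=NOT G2=NOT 0=1 -> 011
Step 3: G0=(1+1>=2)=1 G1=G2|G1=1|1=1 G2=NOT G2=NOT 1=0 -> 110
Step 4: G0=(0+1>=2)=0 G1=G2|G1=0|1=1 G2=NOT G2=NOT 0=1 -> 011
State from step 4 equals state from step 2 -> cycle length 2

Answer: 2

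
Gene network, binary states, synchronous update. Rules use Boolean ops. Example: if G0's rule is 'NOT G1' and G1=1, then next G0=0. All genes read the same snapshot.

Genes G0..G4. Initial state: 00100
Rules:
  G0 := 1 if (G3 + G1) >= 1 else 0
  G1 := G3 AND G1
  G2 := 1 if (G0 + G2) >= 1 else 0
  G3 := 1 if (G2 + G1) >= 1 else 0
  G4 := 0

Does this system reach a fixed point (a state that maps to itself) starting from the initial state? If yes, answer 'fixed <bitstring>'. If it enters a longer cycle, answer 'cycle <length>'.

Answer: fixed 10110

Derivation:
Step 0: 00100
Step 1: G0=(0+0>=1)=0 G1=G3&G1=0&0=0 G2=(0+1>=1)=1 G3=(1+0>=1)=1 G4=0(const) -> 00110
Step 2: G0=(1+0>=1)=1 G1=G3&G1=1&0=0 G2=(0+1>=1)=1 G3=(1+0>=1)=1 G4=0(const) -> 10110
Step 3: G0=(1+0>=1)=1 G1=G3&G1=1&0=0 G2=(1+1>=1)=1 G3=(1+0>=1)=1 G4=0(const) -> 10110
Fixed point reached at step 2: 10110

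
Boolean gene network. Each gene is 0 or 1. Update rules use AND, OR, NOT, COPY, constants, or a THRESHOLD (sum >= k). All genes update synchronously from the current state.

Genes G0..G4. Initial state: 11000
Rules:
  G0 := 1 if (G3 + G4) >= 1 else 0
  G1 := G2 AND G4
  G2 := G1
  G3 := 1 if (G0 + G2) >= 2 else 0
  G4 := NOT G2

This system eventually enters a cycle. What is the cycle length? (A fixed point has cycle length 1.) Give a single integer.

Answer: 2

Derivation:
Step 0: 11000
Step 1: G0=(0+0>=1)=0 G1=G2&G4=0&0=0 G2=G1=1 G3=(1+0>=2)=0 G4=NOT G2=NOT 0=1 -> 00101
Step 2: G0=(0+1>=1)=1 G1=G2&G4=1&1=1 G2=G1=0 G3=(0+1>=2)=0 G4=NOT G2=NOT 1=0 -> 11000
State from step 2 equals state from step 0 -> cycle length 2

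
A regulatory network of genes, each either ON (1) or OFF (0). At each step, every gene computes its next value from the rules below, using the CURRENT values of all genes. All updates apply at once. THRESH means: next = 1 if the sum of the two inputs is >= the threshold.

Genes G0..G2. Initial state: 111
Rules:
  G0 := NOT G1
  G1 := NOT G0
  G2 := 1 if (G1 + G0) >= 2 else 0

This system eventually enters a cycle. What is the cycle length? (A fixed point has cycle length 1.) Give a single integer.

Step 0: 111
Step 1: G0=NOT G1=NOT 1=0 G1=NOT G0=NOT 1=0 G2=(1+1>=2)=1 -> 001
Step 2: G0=NOT G1=NOT 0=1 G1=NOT G0=NOT 0=1 G2=(0+0>=2)=0 -> 110
Step 3: G0=NOT G1=NOT 1=0 G1=NOT G0=NOT 1=0 G2=(1+1>=2)=1 -> 001
State from step 3 equals state from step 1 -> cycle length 2

Answer: 2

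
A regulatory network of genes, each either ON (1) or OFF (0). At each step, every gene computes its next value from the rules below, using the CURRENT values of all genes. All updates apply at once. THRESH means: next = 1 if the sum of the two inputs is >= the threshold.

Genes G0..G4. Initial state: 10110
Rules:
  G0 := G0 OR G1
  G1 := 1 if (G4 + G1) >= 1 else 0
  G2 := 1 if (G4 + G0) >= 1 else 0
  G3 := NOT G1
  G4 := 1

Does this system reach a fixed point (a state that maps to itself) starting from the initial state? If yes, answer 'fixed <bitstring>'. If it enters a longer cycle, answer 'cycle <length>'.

Answer: fixed 11101

Derivation:
Step 0: 10110
Step 1: G0=G0|G1=1|0=1 G1=(0+0>=1)=0 G2=(0+1>=1)=1 G3=NOT G1=NOT 0=1 G4=1(const) -> 10111
Step 2: G0=G0|G1=1|0=1 G1=(1+0>=1)=1 G2=(1+1>=1)=1 G3=NOT G1=NOT 0=1 G4=1(const) -> 11111
Step 3: G0=G0|G1=1|1=1 G1=(1+1>=1)=1 G2=(1+1>=1)=1 G3=NOT G1=NOT 1=0 G4=1(const) -> 11101
Step 4: G0=G0|G1=1|1=1 G1=(1+1>=1)=1 G2=(1+1>=1)=1 G3=NOT G1=NOT 1=0 G4=1(const) -> 11101
Fixed point reached at step 3: 11101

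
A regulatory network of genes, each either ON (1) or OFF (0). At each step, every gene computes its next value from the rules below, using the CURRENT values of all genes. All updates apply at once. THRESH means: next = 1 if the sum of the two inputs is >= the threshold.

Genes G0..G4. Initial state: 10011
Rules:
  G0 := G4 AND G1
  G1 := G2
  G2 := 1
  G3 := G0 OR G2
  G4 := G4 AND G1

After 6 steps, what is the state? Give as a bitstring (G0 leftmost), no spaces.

Step 1: G0=G4&G1=1&0=0 G1=G2=0 G2=1(const) G3=G0|G2=1|0=1 G4=G4&G1=1&0=0 -> 00110
Step 2: G0=G4&G1=0&0=0 G1=G2=1 G2=1(const) G3=G0|G2=0|1=1 G4=G4&G1=0&0=0 -> 01110
Step 3: G0=G4&G1=0&1=0 G1=G2=1 G2=1(const) G3=G0|G2=0|1=1 G4=G4&G1=0&1=0 -> 01110
Step 4: G0=G4&G1=0&1=0 G1=G2=1 G2=1(const) G3=G0|G2=0|1=1 G4=G4&G1=0&1=0 -> 01110
Step 5: G0=G4&G1=0&1=0 G1=G2=1 G2=1(const) G3=G0|G2=0|1=1 G4=G4&G1=0&1=0 -> 01110
Step 6: G0=G4&G1=0&1=0 G1=G2=1 G2=1(const) G3=G0|G2=0|1=1 G4=G4&G1=0&1=0 -> 01110

01110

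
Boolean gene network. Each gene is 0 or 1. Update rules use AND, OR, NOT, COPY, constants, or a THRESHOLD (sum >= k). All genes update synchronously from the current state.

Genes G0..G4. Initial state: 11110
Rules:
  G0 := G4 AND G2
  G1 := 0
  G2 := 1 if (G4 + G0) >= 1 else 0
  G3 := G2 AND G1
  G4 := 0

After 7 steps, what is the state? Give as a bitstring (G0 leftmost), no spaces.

Step 1: G0=G4&G2=0&1=0 G1=0(const) G2=(0+1>=1)=1 G3=G2&G1=1&1=1 G4=0(const) -> 00110
Step 2: G0=G4&G2=0&1=0 G1=0(const) G2=(0+0>=1)=0 G3=G2&G1=1&0=0 G4=0(const) -> 00000
Step 3: G0=G4&G2=0&0=0 G1=0(const) G2=(0+0>=1)=0 G3=G2&G1=0&0=0 G4=0(const) -> 00000
Step 4: G0=G4&G2=0&0=0 G1=0(const) G2=(0+0>=1)=0 G3=G2&G1=0&0=0 G4=0(const) -> 00000
Step 5: G0=G4&G2=0&0=0 G1=0(const) G2=(0+0>=1)=0 G3=G2&G1=0&0=0 G4=0(const) -> 00000
Step 6: G0=G4&G2=0&0=0 G1=0(const) G2=(0+0>=1)=0 G3=G2&G1=0&0=0 G4=0(const) -> 00000
Step 7: G0=G4&G2=0&0=0 G1=0(const) G2=(0+0>=1)=0 G3=G2&G1=0&0=0 G4=0(const) -> 00000

00000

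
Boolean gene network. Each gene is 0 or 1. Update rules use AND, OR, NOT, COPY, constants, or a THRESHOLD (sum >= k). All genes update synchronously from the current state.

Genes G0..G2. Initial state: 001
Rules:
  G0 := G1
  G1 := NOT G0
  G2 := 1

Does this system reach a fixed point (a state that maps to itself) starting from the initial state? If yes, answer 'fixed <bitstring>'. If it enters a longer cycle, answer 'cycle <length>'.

Answer: cycle 4

Derivation:
Step 0: 001
Step 1: G0=G1=0 G1=NOT G0=NOT 0=1 G2=1(const) -> 011
Step 2: G0=G1=1 G1=NOT G0=NOT 0=1 G2=1(const) -> 111
Step 3: G0=G1=1 G1=NOT G0=NOT 1=0 G2=1(const) -> 101
Step 4: G0=G1=0 G1=NOT G0=NOT 1=0 G2=1(const) -> 001
Cycle of length 4 starting at step 0 -> no fixed point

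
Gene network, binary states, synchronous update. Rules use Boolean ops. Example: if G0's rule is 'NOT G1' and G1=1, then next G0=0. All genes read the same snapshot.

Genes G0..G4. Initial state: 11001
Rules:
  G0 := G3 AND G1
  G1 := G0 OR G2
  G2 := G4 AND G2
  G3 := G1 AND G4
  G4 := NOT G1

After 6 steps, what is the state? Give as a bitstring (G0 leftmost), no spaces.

Step 1: G0=G3&G1=0&1=0 G1=G0|G2=1|0=1 G2=G4&G2=1&0=0 G3=G1&G4=1&1=1 G4=NOT G1=NOT 1=0 -> 01010
Step 2: G0=G3&G1=1&1=1 G1=G0|G2=0|0=0 G2=G4&G2=0&0=0 G3=G1&G4=1&0=0 G4=NOT G1=NOT 1=0 -> 10000
Step 3: G0=G3&G1=0&0=0 G1=G0|G2=1|0=1 G2=G4&G2=0&0=0 G3=G1&G4=0&0=0 G4=NOT G1=NOT 0=1 -> 01001
Step 4: G0=G3&G1=0&1=0 G1=G0|G2=0|0=0 G2=G4&G2=1&0=0 G3=G1&G4=1&1=1 G4=NOT G1=NOT 1=0 -> 00010
Step 5: G0=G3&G1=1&0=0 G1=G0|G2=0|0=0 G2=G4&G2=0&0=0 G3=G1&G4=0&0=0 G4=NOT G1=NOT 0=1 -> 00001
Step 6: G0=G3&G1=0&0=0 G1=G0|G2=0|0=0 G2=G4&G2=1&0=0 G3=G1&G4=0&1=0 G4=NOT G1=NOT 0=1 -> 00001

00001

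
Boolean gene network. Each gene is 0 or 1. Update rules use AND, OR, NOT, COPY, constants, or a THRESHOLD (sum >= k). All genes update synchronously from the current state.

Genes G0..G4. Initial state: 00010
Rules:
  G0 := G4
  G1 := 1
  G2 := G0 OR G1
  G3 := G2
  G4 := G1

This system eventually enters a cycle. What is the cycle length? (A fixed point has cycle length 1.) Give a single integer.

Step 0: 00010
Step 1: G0=G4=0 G1=1(const) G2=G0|G1=0|0=0 G3=G2=0 G4=G1=0 -> 01000
Step 2: G0=G4=0 G1=1(const) G2=G0|G1=0|1=1 G3=G2=0 G4=G1=1 -> 01101
Step 3: G0=G4=1 G1=1(const) G2=G0|G1=0|1=1 G3=G2=1 G4=G1=1 -> 11111
Step 4: G0=G4=1 G1=1(const) G2=G0|G1=1|1=1 G3=G2=1 G4=G1=1 -> 11111
State from step 4 equals state from step 3 -> cycle length 1

Answer: 1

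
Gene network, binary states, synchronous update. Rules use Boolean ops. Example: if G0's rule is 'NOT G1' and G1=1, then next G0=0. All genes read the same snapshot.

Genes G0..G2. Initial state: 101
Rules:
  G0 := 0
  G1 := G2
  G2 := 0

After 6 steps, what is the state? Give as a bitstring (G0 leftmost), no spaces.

Step 1: G0=0(const) G1=G2=1 G2=0(const) -> 010
Step 2: G0=0(const) G1=G2=0 G2=0(const) -> 000
Step 3: G0=0(const) G1=G2=0 G2=0(const) -> 000
Step 4: G0=0(const) G1=G2=0 G2=0(const) -> 000
Step 5: G0=0(const) G1=G2=0 G2=0(const) -> 000
Step 6: G0=0(const) G1=G2=0 G2=0(const) -> 000

000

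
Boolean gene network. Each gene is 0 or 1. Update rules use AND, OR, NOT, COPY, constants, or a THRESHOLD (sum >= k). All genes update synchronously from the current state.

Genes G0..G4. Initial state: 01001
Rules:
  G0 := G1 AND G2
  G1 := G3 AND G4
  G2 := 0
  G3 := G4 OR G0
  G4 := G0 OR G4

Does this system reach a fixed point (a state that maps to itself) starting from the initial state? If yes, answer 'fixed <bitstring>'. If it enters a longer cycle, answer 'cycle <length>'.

Answer: fixed 01011

Derivation:
Step 0: 01001
Step 1: G0=G1&G2=1&0=0 G1=G3&G4=0&1=0 G2=0(const) G3=G4|G0=1|0=1 G4=G0|G4=0|1=1 -> 00011
Step 2: G0=G1&G2=0&0=0 G1=G3&G4=1&1=1 G2=0(const) G3=G4|G0=1|0=1 G4=G0|G4=0|1=1 -> 01011
Step 3: G0=G1&G2=1&0=0 G1=G3&G4=1&1=1 G2=0(const) G3=G4|G0=1|0=1 G4=G0|G4=0|1=1 -> 01011
Fixed point reached at step 2: 01011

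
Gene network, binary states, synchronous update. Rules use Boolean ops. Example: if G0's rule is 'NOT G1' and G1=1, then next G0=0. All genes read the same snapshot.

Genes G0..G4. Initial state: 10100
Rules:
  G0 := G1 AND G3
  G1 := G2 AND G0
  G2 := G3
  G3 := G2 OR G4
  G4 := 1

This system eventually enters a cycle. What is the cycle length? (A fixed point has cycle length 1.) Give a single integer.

Step 0: 10100
Step 1: G0=G1&G3=0&0=0 G1=G2&G0=1&1=1 G2=G3=0 G3=G2|G4=1|0=1 G4=1(const) -> 01011
Step 2: G0=G1&G3=1&1=1 G1=G2&G0=0&0=0 G2=G3=1 G3=G2|G4=0|1=1 G4=1(const) -> 10111
Step 3: G0=G1&G3=0&1=0 G1=G2&G0=1&1=1 G2=G3=1 G3=G2|G4=1|1=1 G4=1(const) -> 01111
Step 4: G0=G1&G3=1&1=1 G1=G2&G0=1&0=0 G2=G3=1 G3=G2|G4=1|1=1 G4=1(const) -> 10111
State from step 4 equals state from step 2 -> cycle length 2

Answer: 2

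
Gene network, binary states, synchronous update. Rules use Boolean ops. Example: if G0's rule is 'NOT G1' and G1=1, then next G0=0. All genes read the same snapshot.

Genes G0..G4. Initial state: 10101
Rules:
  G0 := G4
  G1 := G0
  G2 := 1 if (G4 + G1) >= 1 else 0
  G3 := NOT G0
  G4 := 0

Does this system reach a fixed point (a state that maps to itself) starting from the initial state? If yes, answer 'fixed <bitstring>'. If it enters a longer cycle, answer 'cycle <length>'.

Step 0: 10101
Step 1: G0=G4=1 G1=G0=1 G2=(1+0>=1)=1 G3=NOT G0=NOT 1=0 G4=0(const) -> 11100
Step 2: G0=G4=0 G1=G0=1 G2=(0+1>=1)=1 G3=NOT G0=NOT 1=0 G4=0(const) -> 01100
Step 3: G0=G4=0 G1=G0=0 G2=(0+1>=1)=1 G3=NOT G0=NOT 0=1 G4=0(const) -> 00110
Step 4: G0=G4=0 G1=G0=0 G2=(0+0>=1)=0 G3=NOT G0=NOT 0=1 G4=0(const) -> 00010
Step 5: G0=G4=0 G1=G0=0 G2=(0+0>=1)=0 G3=NOT G0=NOT 0=1 G4=0(const) -> 00010
Fixed point reached at step 4: 00010

Answer: fixed 00010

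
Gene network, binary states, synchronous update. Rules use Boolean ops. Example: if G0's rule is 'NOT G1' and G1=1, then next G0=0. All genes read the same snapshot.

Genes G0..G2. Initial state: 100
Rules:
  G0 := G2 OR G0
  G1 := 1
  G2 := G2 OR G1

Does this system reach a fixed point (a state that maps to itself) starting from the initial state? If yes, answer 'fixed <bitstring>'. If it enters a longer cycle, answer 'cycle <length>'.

Step 0: 100
Step 1: G0=G2|G0=0|1=1 G1=1(const) G2=G2|G1=0|0=0 -> 110
Step 2: G0=G2|G0=0|1=1 G1=1(const) G2=G2|G1=0|1=1 -> 111
Step 3: G0=G2|G0=1|1=1 G1=1(const) G2=G2|G1=1|1=1 -> 111
Fixed point reached at step 2: 111

Answer: fixed 111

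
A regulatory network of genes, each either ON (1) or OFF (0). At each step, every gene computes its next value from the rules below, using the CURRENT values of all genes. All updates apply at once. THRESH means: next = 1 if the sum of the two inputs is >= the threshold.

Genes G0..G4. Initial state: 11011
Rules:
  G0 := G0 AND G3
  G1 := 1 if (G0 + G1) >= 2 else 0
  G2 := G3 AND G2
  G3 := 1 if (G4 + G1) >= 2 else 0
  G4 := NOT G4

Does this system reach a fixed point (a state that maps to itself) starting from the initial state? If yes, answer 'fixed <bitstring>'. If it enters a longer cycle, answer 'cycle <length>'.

Answer: cycle 2

Derivation:
Step 0: 11011
Step 1: G0=G0&G3=1&1=1 G1=(1+1>=2)=1 G2=G3&G2=1&0=0 G3=(1+1>=2)=1 G4=NOT G4=NOT 1=0 -> 11010
Step 2: G0=G0&G3=1&1=1 G1=(1+1>=2)=1 G2=G3&G2=1&0=0 G3=(0+1>=2)=0 G4=NOT G4=NOT 0=1 -> 11001
Step 3: G0=G0&G3=1&0=0 G1=(1+1>=2)=1 G2=G3&G2=0&0=0 G3=(1+1>=2)=1 G4=NOT G4=NOT 1=0 -> 01010
Step 4: G0=G0&G3=0&1=0 G1=(0+1>=2)=0 G2=G3&G2=1&0=0 G3=(0+1>=2)=0 G4=NOT G4=NOT 0=1 -> 00001
Step 5: G0=G0&G3=0&0=0 G1=(0+0>=2)=0 G2=G3&G2=0&0=0 G3=(1+0>=2)=0 G4=NOT G4=NOT 1=0 -> 00000
Step 6: G0=G0&G3=0&0=0 G1=(0+0>=2)=0 G2=G3&G2=0&0=0 G3=(0+0>=2)=0 G4=NOT G4=NOT 0=1 -> 00001
Cycle of length 2 starting at step 4 -> no fixed point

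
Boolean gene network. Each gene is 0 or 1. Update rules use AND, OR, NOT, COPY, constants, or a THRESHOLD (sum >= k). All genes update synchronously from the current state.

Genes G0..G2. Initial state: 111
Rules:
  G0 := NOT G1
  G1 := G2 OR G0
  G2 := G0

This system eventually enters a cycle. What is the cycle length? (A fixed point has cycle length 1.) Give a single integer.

Answer: 5

Derivation:
Step 0: 111
Step 1: G0=NOT G1=NOT 1=0 G1=G2|G0=1|1=1 G2=G0=1 -> 011
Step 2: G0=NOT G1=NOT 1=0 G1=G2|G0=1|0=1 G2=G0=0 -> 010
Step 3: G0=NOT G1=NOT 1=0 G1=G2|G0=0|0=0 G2=G0=0 -> 000
Step 4: G0=NOT G1=NOT 0=1 G1=G2|G0=0|0=0 G2=G0=0 -> 100
Step 5: G0=NOT G1=NOT 0=1 G1=G2|G0=0|1=1 G2=G0=1 -> 111
State from step 5 equals state from step 0 -> cycle length 5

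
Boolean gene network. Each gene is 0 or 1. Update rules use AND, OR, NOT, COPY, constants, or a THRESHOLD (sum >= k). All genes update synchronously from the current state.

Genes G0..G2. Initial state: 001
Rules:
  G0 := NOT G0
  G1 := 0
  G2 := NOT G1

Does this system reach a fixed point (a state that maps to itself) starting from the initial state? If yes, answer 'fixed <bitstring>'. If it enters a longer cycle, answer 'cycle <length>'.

Answer: cycle 2

Derivation:
Step 0: 001
Step 1: G0=NOT G0=NOT 0=1 G1=0(const) G2=NOT G1=NOT 0=1 -> 101
Step 2: G0=NOT G0=NOT 1=0 G1=0(const) G2=NOT G1=NOT 0=1 -> 001
Cycle of length 2 starting at step 0 -> no fixed point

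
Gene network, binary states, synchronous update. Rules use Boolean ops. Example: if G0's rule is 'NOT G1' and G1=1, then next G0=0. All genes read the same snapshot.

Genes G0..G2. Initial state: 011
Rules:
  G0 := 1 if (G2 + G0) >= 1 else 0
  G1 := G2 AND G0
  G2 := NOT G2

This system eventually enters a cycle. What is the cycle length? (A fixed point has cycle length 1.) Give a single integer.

Step 0: 011
Step 1: G0=(1+0>=1)=1 G1=G2&G0=1&0=0 G2=NOT G2=NOT 1=0 -> 100
Step 2: G0=(0+1>=1)=1 G1=G2&G0=0&1=0 G2=NOT G2=NOT 0=1 -> 101
Step 3: G0=(1+1>=1)=1 G1=G2&G0=1&1=1 G2=NOT G2=NOT 1=0 -> 110
Step 4: G0=(0+1>=1)=1 G1=G2&G0=0&1=0 G2=NOT G2=NOT 0=1 -> 101
State from step 4 equals state from step 2 -> cycle length 2

Answer: 2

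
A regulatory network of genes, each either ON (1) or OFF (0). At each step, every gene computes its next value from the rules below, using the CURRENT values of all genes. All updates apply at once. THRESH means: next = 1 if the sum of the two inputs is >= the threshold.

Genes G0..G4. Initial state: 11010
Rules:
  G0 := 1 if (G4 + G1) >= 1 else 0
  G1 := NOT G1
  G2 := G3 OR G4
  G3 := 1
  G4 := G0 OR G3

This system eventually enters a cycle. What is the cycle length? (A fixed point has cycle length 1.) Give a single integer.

Answer: 2

Derivation:
Step 0: 11010
Step 1: G0=(0+1>=1)=1 G1=NOT G1=NOT 1=0 G2=G3|G4=1|0=1 G3=1(const) G4=G0|G3=1|1=1 -> 10111
Step 2: G0=(1+0>=1)=1 G1=NOT G1=NOT 0=1 G2=G3|G4=1|1=1 G3=1(const) G4=G0|G3=1|1=1 -> 11111
Step 3: G0=(1+1>=1)=1 G1=NOT G1=NOT 1=0 G2=G3|G4=1|1=1 G3=1(const) G4=G0|G3=1|1=1 -> 10111
State from step 3 equals state from step 1 -> cycle length 2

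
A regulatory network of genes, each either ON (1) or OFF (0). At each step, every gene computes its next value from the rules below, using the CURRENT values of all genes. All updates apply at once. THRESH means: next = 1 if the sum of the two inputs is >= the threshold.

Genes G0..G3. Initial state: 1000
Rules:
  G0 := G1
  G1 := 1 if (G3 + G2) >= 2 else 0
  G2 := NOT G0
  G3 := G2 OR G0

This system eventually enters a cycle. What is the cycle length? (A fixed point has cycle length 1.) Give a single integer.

Step 0: 1000
Step 1: G0=G1=0 G1=(0+0>=2)=0 G2=NOT G0=NOT 1=0 G3=G2|G0=0|1=1 -> 0001
Step 2: G0=G1=0 G1=(1+0>=2)=0 G2=NOT G0=NOT 0=1 G3=G2|G0=0|0=0 -> 0010
Step 3: G0=G1=0 G1=(0+1>=2)=0 G2=NOT G0=NOT 0=1 G3=G2|G0=1|0=1 -> 0011
Step 4: G0=G1=0 G1=(1+1>=2)=1 G2=NOT G0=NOT 0=1 G3=G2|G0=1|0=1 -> 0111
Step 5: G0=G1=1 G1=(1+1>=2)=1 G2=NOT G0=NOT 0=1 G3=G2|G0=1|0=1 -> 1111
Step 6: G0=G1=1 G1=(1+1>=2)=1 G2=NOT G0=NOT 1=0 G3=G2|G0=1|1=1 -> 1101
Step 7: G0=G1=1 G1=(1+0>=2)=0 G2=NOT G0=NOT 1=0 G3=G2|G0=0|1=1 -> 1001
Step 8: G0=G1=0 G1=(1+0>=2)=0 G2=NOT G0=NOT 1=0 G3=G2|G0=0|1=1 -> 0001
State from step 8 equals state from step 1 -> cycle length 7

Answer: 7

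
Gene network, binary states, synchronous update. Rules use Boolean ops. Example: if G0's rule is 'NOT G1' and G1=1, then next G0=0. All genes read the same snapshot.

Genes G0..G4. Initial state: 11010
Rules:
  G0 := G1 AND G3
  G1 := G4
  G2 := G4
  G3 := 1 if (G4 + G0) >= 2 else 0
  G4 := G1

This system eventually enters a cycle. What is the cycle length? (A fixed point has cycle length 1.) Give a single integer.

Answer: 2

Derivation:
Step 0: 11010
Step 1: G0=G1&G3=1&1=1 G1=G4=0 G2=G4=0 G3=(0+1>=2)=0 G4=G1=1 -> 10001
Step 2: G0=G1&G3=0&0=0 G1=G4=1 G2=G4=1 G3=(1+1>=2)=1 G4=G1=0 -> 01110
Step 3: G0=G1&G3=1&1=1 G1=G4=0 G2=G4=0 G3=(0+0>=2)=0 G4=G1=1 -> 10001
State from step 3 equals state from step 1 -> cycle length 2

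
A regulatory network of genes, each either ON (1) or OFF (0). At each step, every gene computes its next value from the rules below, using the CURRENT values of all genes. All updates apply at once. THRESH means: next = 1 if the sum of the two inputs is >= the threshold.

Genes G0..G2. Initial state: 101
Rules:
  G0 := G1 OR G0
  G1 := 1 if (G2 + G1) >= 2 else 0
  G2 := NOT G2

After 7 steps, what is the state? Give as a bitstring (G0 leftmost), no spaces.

Step 1: G0=G1|G0=0|1=1 G1=(1+0>=2)=0 G2=NOT G2=NOT 1=0 -> 100
Step 2: G0=G1|G0=0|1=1 G1=(0+0>=2)=0 G2=NOT G2=NOT 0=1 -> 101
Step 3: G0=G1|G0=0|1=1 G1=(1+0>=2)=0 G2=NOT G2=NOT 1=0 -> 100
Step 4: G0=G1|G0=0|1=1 G1=(0+0>=2)=0 G2=NOT G2=NOT 0=1 -> 101
Step 5: G0=G1|G0=0|1=1 G1=(1+0>=2)=0 G2=NOT G2=NOT 1=0 -> 100
Step 6: G0=G1|G0=0|1=1 G1=(0+0>=2)=0 G2=NOT G2=NOT 0=1 -> 101
Step 7: G0=G1|G0=0|1=1 G1=(1+0>=2)=0 G2=NOT G2=NOT 1=0 -> 100

100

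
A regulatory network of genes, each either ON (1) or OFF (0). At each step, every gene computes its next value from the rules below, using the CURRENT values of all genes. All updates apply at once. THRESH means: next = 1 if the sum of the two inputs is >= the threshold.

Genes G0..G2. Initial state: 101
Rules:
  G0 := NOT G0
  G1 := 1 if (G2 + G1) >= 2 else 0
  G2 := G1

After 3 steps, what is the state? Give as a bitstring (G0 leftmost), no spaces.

Step 1: G0=NOT G0=NOT 1=0 G1=(1+0>=2)=0 G2=G1=0 -> 000
Step 2: G0=NOT G0=NOT 0=1 G1=(0+0>=2)=0 G2=G1=0 -> 100
Step 3: G0=NOT G0=NOT 1=0 G1=(0+0>=2)=0 G2=G1=0 -> 000

000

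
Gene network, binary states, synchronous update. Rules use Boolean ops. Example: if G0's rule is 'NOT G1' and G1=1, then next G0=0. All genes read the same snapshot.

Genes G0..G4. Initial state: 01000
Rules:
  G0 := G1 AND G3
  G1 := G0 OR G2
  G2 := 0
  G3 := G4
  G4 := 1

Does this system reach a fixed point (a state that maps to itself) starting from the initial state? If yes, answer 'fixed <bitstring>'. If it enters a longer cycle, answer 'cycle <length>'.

Step 0: 01000
Step 1: G0=G1&G3=1&0=0 G1=G0|G2=0|0=0 G2=0(const) G3=G4=0 G4=1(const) -> 00001
Step 2: G0=G1&G3=0&0=0 G1=G0|G2=0|0=0 G2=0(const) G3=G4=1 G4=1(const) -> 00011
Step 3: G0=G1&G3=0&1=0 G1=G0|G2=0|0=0 G2=0(const) G3=G4=1 G4=1(const) -> 00011
Fixed point reached at step 2: 00011

Answer: fixed 00011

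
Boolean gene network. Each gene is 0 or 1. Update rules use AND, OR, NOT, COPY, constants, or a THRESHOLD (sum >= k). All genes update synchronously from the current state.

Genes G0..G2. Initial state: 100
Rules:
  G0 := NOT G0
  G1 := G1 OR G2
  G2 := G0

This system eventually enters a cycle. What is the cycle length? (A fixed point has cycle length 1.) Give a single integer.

Step 0: 100
Step 1: G0=NOT G0=NOT 1=0 G1=G1|G2=0|0=0 G2=G0=1 -> 001
Step 2: G0=NOT G0=NOT 0=1 G1=G1|G2=0|1=1 G2=G0=0 -> 110
Step 3: G0=NOT G0=NOT 1=0 G1=G1|G2=1|0=1 G2=G0=1 -> 011
Step 4: G0=NOT G0=NOT 0=1 G1=G1|G2=1|1=1 G2=G0=0 -> 110
State from step 4 equals state from step 2 -> cycle length 2

Answer: 2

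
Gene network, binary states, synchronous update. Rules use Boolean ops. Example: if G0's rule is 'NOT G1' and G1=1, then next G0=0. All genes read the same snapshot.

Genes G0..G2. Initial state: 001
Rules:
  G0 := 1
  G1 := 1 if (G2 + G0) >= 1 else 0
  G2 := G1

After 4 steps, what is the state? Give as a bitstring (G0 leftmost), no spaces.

Step 1: G0=1(const) G1=(1+0>=1)=1 G2=G1=0 -> 110
Step 2: G0=1(const) G1=(0+1>=1)=1 G2=G1=1 -> 111
Step 3: G0=1(const) G1=(1+1>=1)=1 G2=G1=1 -> 111
Step 4: G0=1(const) G1=(1+1>=1)=1 G2=G1=1 -> 111

111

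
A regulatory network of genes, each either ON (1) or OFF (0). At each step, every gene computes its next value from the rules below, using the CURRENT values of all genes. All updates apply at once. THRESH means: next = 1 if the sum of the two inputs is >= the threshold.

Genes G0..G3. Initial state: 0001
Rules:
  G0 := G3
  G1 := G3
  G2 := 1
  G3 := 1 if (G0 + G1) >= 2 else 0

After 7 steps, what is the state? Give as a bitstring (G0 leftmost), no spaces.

Step 1: G0=G3=1 G1=G3=1 G2=1(const) G3=(0+0>=2)=0 -> 1110
Step 2: G0=G3=0 G1=G3=0 G2=1(const) G3=(1+1>=2)=1 -> 0011
Step 3: G0=G3=1 G1=G3=1 G2=1(const) G3=(0+0>=2)=0 -> 1110
Step 4: G0=G3=0 G1=G3=0 G2=1(const) G3=(1+1>=2)=1 -> 0011
Step 5: G0=G3=1 G1=G3=1 G2=1(const) G3=(0+0>=2)=0 -> 1110
Step 6: G0=G3=0 G1=G3=0 G2=1(const) G3=(1+1>=2)=1 -> 0011
Step 7: G0=G3=1 G1=G3=1 G2=1(const) G3=(0+0>=2)=0 -> 1110

1110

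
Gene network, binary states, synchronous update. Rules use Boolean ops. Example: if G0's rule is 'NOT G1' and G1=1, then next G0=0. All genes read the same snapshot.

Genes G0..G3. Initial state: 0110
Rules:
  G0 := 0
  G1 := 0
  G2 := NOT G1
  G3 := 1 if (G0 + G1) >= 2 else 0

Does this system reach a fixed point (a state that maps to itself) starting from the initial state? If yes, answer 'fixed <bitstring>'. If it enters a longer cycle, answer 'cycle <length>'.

Answer: fixed 0010

Derivation:
Step 0: 0110
Step 1: G0=0(const) G1=0(const) G2=NOT G1=NOT 1=0 G3=(0+1>=2)=0 -> 0000
Step 2: G0=0(const) G1=0(const) G2=NOT G1=NOT 0=1 G3=(0+0>=2)=0 -> 0010
Step 3: G0=0(const) G1=0(const) G2=NOT G1=NOT 0=1 G3=(0+0>=2)=0 -> 0010
Fixed point reached at step 2: 0010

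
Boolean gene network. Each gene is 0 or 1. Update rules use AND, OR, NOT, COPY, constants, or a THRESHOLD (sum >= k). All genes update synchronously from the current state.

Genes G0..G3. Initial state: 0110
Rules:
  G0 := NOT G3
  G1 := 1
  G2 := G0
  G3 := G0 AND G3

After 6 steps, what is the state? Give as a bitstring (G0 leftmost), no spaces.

Step 1: G0=NOT G3=NOT 0=1 G1=1(const) G2=G0=0 G3=G0&G3=0&0=0 -> 1100
Step 2: G0=NOT G3=NOT 0=1 G1=1(const) G2=G0=1 G3=G0&G3=1&0=0 -> 1110
Step 3: G0=NOT G3=NOT 0=1 G1=1(const) G2=G0=1 G3=G0&G3=1&0=0 -> 1110
Step 4: G0=NOT G3=NOT 0=1 G1=1(const) G2=G0=1 G3=G0&G3=1&0=0 -> 1110
Step 5: G0=NOT G3=NOT 0=1 G1=1(const) G2=G0=1 G3=G0&G3=1&0=0 -> 1110
Step 6: G0=NOT G3=NOT 0=1 G1=1(const) G2=G0=1 G3=G0&G3=1&0=0 -> 1110

1110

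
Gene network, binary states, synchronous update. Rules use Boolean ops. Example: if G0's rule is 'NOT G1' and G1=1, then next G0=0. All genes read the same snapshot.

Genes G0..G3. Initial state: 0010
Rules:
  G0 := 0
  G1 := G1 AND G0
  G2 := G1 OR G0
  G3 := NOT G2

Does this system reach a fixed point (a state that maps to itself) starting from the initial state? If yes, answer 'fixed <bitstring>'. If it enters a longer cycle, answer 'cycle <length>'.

Step 0: 0010
Step 1: G0=0(const) G1=G1&G0=0&0=0 G2=G1|G0=0|0=0 G3=NOT G2=NOT 1=0 -> 0000
Step 2: G0=0(const) G1=G1&G0=0&0=0 G2=G1|G0=0|0=0 G3=NOT G2=NOT 0=1 -> 0001
Step 3: G0=0(const) G1=G1&G0=0&0=0 G2=G1|G0=0|0=0 G3=NOT G2=NOT 0=1 -> 0001
Fixed point reached at step 2: 0001

Answer: fixed 0001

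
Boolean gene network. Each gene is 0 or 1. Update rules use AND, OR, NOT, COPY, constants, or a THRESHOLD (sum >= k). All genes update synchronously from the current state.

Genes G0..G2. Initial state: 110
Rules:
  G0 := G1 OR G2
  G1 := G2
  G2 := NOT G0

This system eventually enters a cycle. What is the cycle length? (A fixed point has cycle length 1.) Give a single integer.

Step 0: 110
Step 1: G0=G1|G2=1|0=1 G1=G2=0 G2=NOT G0=NOT 1=0 -> 100
Step 2: G0=G1|G2=0|0=0 G1=G2=0 G2=NOT G0=NOT 1=0 -> 000
Step 3: G0=G1|G2=0|0=0 G1=G2=0 G2=NOT G0=NOT 0=1 -> 001
Step 4: G0=G1|G2=0|1=1 G1=G2=1 G2=NOT G0=NOT 0=1 -> 111
Step 5: G0=G1|G2=1|1=1 G1=G2=1 G2=NOT G0=NOT 1=0 -> 110
State from step 5 equals state from step 0 -> cycle length 5

Answer: 5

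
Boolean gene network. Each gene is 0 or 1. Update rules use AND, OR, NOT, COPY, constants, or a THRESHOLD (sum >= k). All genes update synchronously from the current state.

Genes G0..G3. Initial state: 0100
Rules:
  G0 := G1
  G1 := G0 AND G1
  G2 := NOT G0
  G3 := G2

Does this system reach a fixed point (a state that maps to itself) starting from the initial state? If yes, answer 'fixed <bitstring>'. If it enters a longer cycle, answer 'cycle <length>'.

Answer: fixed 0011

Derivation:
Step 0: 0100
Step 1: G0=G1=1 G1=G0&G1=0&1=0 G2=NOT G0=NOT 0=1 G3=G2=0 -> 1010
Step 2: G0=G1=0 G1=G0&G1=1&0=0 G2=NOT G0=NOT 1=0 G3=G2=1 -> 0001
Step 3: G0=G1=0 G1=G0&G1=0&0=0 G2=NOT G0=NOT 0=1 G3=G2=0 -> 0010
Step 4: G0=G1=0 G1=G0&G1=0&0=0 G2=NOT G0=NOT 0=1 G3=G2=1 -> 0011
Step 5: G0=G1=0 G1=G0&G1=0&0=0 G2=NOT G0=NOT 0=1 G3=G2=1 -> 0011
Fixed point reached at step 4: 0011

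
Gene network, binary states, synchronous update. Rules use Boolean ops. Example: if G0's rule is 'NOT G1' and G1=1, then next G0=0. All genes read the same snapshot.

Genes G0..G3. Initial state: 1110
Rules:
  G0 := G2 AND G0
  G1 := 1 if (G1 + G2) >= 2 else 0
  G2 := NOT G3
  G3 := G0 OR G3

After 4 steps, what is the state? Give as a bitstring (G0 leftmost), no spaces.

Step 1: G0=G2&G0=1&1=1 G1=(1+1>=2)=1 G2=NOT G3=NOT 0=1 G3=G0|G3=1|0=1 -> 1111
Step 2: G0=G2&G0=1&1=1 G1=(1+1>=2)=1 G2=NOT G3=NOT 1=0 G3=G0|G3=1|1=1 -> 1101
Step 3: G0=G2&G0=0&1=0 G1=(1+0>=2)=0 G2=NOT G3=NOT 1=0 G3=G0|G3=1|1=1 -> 0001
Step 4: G0=G2&G0=0&0=0 G1=(0+0>=2)=0 G2=NOT G3=NOT 1=0 G3=G0|G3=0|1=1 -> 0001

0001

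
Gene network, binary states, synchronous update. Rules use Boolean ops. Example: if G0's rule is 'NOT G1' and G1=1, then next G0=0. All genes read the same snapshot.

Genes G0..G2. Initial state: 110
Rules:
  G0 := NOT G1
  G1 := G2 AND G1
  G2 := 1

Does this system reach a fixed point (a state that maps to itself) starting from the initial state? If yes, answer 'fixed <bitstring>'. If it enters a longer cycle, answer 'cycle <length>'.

Answer: fixed 101

Derivation:
Step 0: 110
Step 1: G0=NOT G1=NOT 1=0 G1=G2&G1=0&1=0 G2=1(const) -> 001
Step 2: G0=NOT G1=NOT 0=1 G1=G2&G1=1&0=0 G2=1(const) -> 101
Step 3: G0=NOT G1=NOT 0=1 G1=G2&G1=1&0=0 G2=1(const) -> 101
Fixed point reached at step 2: 101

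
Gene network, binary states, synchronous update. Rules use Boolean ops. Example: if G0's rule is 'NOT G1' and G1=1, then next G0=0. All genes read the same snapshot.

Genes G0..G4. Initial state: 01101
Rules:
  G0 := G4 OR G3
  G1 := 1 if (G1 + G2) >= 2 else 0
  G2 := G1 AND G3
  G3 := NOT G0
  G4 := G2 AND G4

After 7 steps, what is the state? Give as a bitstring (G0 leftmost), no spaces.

Step 1: G0=G4|G3=1|0=1 G1=(1+1>=2)=1 G2=G1&G3=1&0=0 G3=NOT G0=NOT 0=1 G4=G2&G4=1&1=1 -> 11011
Step 2: G0=G4|G3=1|1=1 G1=(1+0>=2)=0 G2=G1&G3=1&1=1 G3=NOT G0=NOT 1=0 G4=G2&G4=0&1=0 -> 10100
Step 3: G0=G4|G3=0|0=0 G1=(0+1>=2)=0 G2=G1&G3=0&0=0 G3=NOT G0=NOT 1=0 G4=G2&G4=1&0=0 -> 00000
Step 4: G0=G4|G3=0|0=0 G1=(0+0>=2)=0 G2=G1&G3=0&0=0 G3=NOT G0=NOT 0=1 G4=G2&G4=0&0=0 -> 00010
Step 5: G0=G4|G3=0|1=1 G1=(0+0>=2)=0 G2=G1&G3=0&1=0 G3=NOT G0=NOT 0=1 G4=G2&G4=0&0=0 -> 10010
Step 6: G0=G4|G3=0|1=1 G1=(0+0>=2)=0 G2=G1&G3=0&1=0 G3=NOT G0=NOT 1=0 G4=G2&G4=0&0=0 -> 10000
Step 7: G0=G4|G3=0|0=0 G1=(0+0>=2)=0 G2=G1&G3=0&0=0 G3=NOT G0=NOT 1=0 G4=G2&G4=0&0=0 -> 00000

00000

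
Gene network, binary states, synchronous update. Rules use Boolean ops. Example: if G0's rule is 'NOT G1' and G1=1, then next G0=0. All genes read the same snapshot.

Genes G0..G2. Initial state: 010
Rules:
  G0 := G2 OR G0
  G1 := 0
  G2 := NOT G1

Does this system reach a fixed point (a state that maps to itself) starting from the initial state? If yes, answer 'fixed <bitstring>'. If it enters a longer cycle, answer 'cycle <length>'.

Step 0: 010
Step 1: G0=G2|G0=0|0=0 G1=0(const) G2=NOT G1=NOT 1=0 -> 000
Step 2: G0=G2|G0=0|0=0 G1=0(const) G2=NOT G1=NOT 0=1 -> 001
Step 3: G0=G2|G0=1|0=1 G1=0(const) G2=NOT G1=NOT 0=1 -> 101
Step 4: G0=G2|G0=1|1=1 G1=0(const) G2=NOT G1=NOT 0=1 -> 101
Fixed point reached at step 3: 101

Answer: fixed 101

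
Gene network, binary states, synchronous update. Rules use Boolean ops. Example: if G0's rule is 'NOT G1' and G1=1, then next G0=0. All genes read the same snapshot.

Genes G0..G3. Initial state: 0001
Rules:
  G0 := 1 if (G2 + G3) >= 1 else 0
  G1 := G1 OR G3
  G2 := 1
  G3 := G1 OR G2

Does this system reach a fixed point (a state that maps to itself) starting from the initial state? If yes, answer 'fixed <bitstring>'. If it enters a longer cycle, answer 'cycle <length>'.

Step 0: 0001
Step 1: G0=(0+1>=1)=1 G1=G1|G3=0|1=1 G2=1(const) G3=G1|G2=0|0=0 -> 1110
Step 2: G0=(1+0>=1)=1 G1=G1|G3=1|0=1 G2=1(const) G3=G1|G2=1|1=1 -> 1111
Step 3: G0=(1+1>=1)=1 G1=G1|G3=1|1=1 G2=1(const) G3=G1|G2=1|1=1 -> 1111
Fixed point reached at step 2: 1111

Answer: fixed 1111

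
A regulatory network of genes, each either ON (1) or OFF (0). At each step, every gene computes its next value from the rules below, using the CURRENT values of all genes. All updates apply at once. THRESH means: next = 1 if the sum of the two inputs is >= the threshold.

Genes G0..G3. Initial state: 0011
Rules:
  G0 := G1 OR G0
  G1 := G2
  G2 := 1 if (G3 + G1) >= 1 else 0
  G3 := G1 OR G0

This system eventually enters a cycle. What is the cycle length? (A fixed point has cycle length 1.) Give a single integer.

Step 0: 0011
Step 1: G0=G1|G0=0|0=0 G1=G2=1 G2=(1+0>=1)=1 G3=G1|G0=0|0=0 -> 0110
Step 2: G0=G1|G0=1|0=1 G1=G2=1 G2=(0+1>=1)=1 G3=G1|G0=1|0=1 -> 1111
Step 3: G0=G1|G0=1|1=1 G1=G2=1 G2=(1+1>=1)=1 G3=G1|G0=1|1=1 -> 1111
State from step 3 equals state from step 2 -> cycle length 1

Answer: 1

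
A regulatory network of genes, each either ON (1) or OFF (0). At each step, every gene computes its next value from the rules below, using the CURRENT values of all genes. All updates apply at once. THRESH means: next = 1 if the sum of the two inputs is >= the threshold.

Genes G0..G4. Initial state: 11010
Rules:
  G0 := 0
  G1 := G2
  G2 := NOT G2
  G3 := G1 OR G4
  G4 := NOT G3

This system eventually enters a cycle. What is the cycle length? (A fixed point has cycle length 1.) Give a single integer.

Step 0: 11010
Step 1: G0=0(const) G1=G2=0 G2=NOT G2=NOT 0=1 G3=G1|G4=1|0=1 G4=NOT G3=NOT 1=0 -> 00110
Step 2: G0=0(const) G1=G2=1 G2=NOT G2=NOT 1=0 G3=G1|G4=0|0=0 G4=NOT G3=NOT 1=0 -> 01000
Step 3: G0=0(const) G1=G2=0 G2=NOT G2=NOT 0=1 G3=G1|G4=1|0=1 G4=NOT G3=NOT 0=1 -> 00111
Step 4: G0=0(const) G1=G2=1 G2=NOT G2=NOT 1=0 G3=G1|G4=0|1=1 G4=NOT G3=NOT 1=0 -> 01010
Step 5: G0=0(const) G1=G2=0 G2=NOT G2=NOT 0=1 G3=G1|G4=1|0=1 G4=NOT G3=NOT 1=0 -> 00110
State from step 5 equals state from step 1 -> cycle length 4

Answer: 4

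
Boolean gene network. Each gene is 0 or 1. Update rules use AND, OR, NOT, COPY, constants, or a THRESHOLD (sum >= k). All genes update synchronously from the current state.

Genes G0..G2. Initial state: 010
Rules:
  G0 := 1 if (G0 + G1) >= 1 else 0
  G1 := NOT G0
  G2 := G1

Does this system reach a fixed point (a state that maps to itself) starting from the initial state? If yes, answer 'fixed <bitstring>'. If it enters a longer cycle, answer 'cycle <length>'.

Answer: fixed 100

Derivation:
Step 0: 010
Step 1: G0=(0+1>=1)=1 G1=NOT G0=NOT 0=1 G2=G1=1 -> 111
Step 2: G0=(1+1>=1)=1 G1=NOT G0=NOT 1=0 G2=G1=1 -> 101
Step 3: G0=(1+0>=1)=1 G1=NOT G0=NOT 1=0 G2=G1=0 -> 100
Step 4: G0=(1+0>=1)=1 G1=NOT G0=NOT 1=0 G2=G1=0 -> 100
Fixed point reached at step 3: 100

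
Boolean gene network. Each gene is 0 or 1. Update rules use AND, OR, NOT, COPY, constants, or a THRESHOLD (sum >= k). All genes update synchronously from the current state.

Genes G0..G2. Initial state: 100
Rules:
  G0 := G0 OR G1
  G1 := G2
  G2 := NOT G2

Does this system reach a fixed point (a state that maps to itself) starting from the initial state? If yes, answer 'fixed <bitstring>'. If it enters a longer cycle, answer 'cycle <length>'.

Answer: cycle 2

Derivation:
Step 0: 100
Step 1: G0=G0|G1=1|0=1 G1=G2=0 G2=NOT G2=NOT 0=1 -> 101
Step 2: G0=G0|G1=1|0=1 G1=G2=1 G2=NOT G2=NOT 1=0 -> 110
Step 3: G0=G0|G1=1|1=1 G1=G2=0 G2=NOT G2=NOT 0=1 -> 101
Cycle of length 2 starting at step 1 -> no fixed point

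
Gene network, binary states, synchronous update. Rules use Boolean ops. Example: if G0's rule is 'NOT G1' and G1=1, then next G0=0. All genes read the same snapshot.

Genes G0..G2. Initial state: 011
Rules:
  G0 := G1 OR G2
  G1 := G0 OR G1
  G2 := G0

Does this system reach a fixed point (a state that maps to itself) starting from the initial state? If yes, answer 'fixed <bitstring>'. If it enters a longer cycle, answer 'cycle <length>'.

Step 0: 011
Step 1: G0=G1|G2=1|1=1 G1=G0|G1=0|1=1 G2=G0=0 -> 110
Step 2: G0=G1|G2=1|0=1 G1=G0|G1=1|1=1 G2=G0=1 -> 111
Step 3: G0=G1|G2=1|1=1 G1=G0|G1=1|1=1 G2=G0=1 -> 111
Fixed point reached at step 2: 111

Answer: fixed 111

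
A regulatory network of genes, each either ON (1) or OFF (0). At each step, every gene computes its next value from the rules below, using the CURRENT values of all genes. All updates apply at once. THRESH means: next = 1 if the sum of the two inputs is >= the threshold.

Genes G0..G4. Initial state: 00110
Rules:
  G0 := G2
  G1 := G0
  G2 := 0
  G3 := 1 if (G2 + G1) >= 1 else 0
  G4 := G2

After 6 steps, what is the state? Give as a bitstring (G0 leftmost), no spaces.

Step 1: G0=G2=1 G1=G0=0 G2=0(const) G3=(1+0>=1)=1 G4=G2=1 -> 10011
Step 2: G0=G2=0 G1=G0=1 G2=0(const) G3=(0+0>=1)=0 G4=G2=0 -> 01000
Step 3: G0=G2=0 G1=G0=0 G2=0(const) G3=(0+1>=1)=1 G4=G2=0 -> 00010
Step 4: G0=G2=0 G1=G0=0 G2=0(const) G3=(0+0>=1)=0 G4=G2=0 -> 00000
Step 5: G0=G2=0 G1=G0=0 G2=0(const) G3=(0+0>=1)=0 G4=G2=0 -> 00000
Step 6: G0=G2=0 G1=G0=0 G2=0(const) G3=(0+0>=1)=0 G4=G2=0 -> 00000

00000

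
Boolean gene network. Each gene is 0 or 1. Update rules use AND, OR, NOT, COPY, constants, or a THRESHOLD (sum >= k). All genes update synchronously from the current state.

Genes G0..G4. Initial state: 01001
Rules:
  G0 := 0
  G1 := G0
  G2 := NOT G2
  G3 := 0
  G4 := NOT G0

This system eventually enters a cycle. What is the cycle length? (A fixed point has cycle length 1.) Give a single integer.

Answer: 2

Derivation:
Step 0: 01001
Step 1: G0=0(const) G1=G0=0 G2=NOT G2=NOT 0=1 G3=0(const) G4=NOT G0=NOT 0=1 -> 00101
Step 2: G0=0(const) G1=G0=0 G2=NOT G2=NOT 1=0 G3=0(const) G4=NOT G0=NOT 0=1 -> 00001
Step 3: G0=0(const) G1=G0=0 G2=NOT G2=NOT 0=1 G3=0(const) G4=NOT G0=NOT 0=1 -> 00101
State from step 3 equals state from step 1 -> cycle length 2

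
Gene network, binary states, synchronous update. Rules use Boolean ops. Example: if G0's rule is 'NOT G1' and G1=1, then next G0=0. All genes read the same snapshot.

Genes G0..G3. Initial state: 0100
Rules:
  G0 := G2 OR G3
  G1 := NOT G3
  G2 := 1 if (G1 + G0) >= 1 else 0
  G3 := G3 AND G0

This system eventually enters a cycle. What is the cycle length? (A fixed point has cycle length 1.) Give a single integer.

Step 0: 0100
Step 1: G0=G2|G3=0|0=0 G1=NOT G3=NOT 0=1 G2=(1+0>=1)=1 G3=G3&G0=0&0=0 -> 0110
Step 2: G0=G2|G3=1|0=1 G1=NOT G3=NOT 0=1 G2=(1+0>=1)=1 G3=G3&G0=0&0=0 -> 1110
Step 3: G0=G2|G3=1|0=1 G1=NOT G3=NOT 0=1 G2=(1+1>=1)=1 G3=G3&G0=0&1=0 -> 1110
State from step 3 equals state from step 2 -> cycle length 1

Answer: 1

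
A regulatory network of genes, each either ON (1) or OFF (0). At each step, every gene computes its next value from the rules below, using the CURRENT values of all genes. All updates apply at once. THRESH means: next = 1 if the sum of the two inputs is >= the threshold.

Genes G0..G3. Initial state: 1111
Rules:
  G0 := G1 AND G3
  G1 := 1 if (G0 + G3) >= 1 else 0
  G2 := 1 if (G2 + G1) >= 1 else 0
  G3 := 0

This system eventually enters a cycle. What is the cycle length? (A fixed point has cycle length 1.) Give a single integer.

Step 0: 1111
Step 1: G0=G1&G3=1&1=1 G1=(1+1>=1)=1 G2=(1+1>=1)=1 G3=0(const) -> 1110
Step 2: G0=G1&G3=1&0=0 G1=(1+0>=1)=1 G2=(1+1>=1)=1 G3=0(const) -> 0110
Step 3: G0=G1&G3=1&0=0 G1=(0+0>=1)=0 G2=(1+1>=1)=1 G3=0(const) -> 0010
Step 4: G0=G1&G3=0&0=0 G1=(0+0>=1)=0 G2=(1+0>=1)=1 G3=0(const) -> 0010
State from step 4 equals state from step 3 -> cycle length 1

Answer: 1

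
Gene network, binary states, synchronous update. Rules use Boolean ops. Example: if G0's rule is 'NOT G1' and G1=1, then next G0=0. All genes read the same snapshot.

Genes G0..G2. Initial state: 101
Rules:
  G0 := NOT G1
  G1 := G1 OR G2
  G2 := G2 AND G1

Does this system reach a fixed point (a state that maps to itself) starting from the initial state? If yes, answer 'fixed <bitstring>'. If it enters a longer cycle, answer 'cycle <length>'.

Step 0: 101
Step 1: G0=NOT G1=NOT 0=1 G1=G1|G2=0|1=1 G2=G2&G1=1&0=0 -> 110
Step 2: G0=NOT G1=NOT 1=0 G1=G1|G2=1|0=1 G2=G2&G1=0&1=0 -> 010
Step 3: G0=NOT G1=NOT 1=0 G1=G1|G2=1|0=1 G2=G2&G1=0&1=0 -> 010
Fixed point reached at step 2: 010

Answer: fixed 010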